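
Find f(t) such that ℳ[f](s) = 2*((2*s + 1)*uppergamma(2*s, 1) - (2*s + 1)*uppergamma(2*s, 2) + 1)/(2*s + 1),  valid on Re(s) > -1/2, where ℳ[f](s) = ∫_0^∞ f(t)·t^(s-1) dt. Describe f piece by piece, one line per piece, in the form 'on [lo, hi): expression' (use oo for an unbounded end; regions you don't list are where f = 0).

the power substitution comes off first: t on [0, 1); exp(-t) on [1, 2)
linearity at 1 turns ℳ[f](s) into 2 summed integrals
on [0, 1): add ∫ sqrt(t)·t^(s-1) dt
segment [1, 4) carries exp(-sqrt(t)); integrate it

on [0, 1): sqrt(t)
on [1, 4): exp(-sqrt(t))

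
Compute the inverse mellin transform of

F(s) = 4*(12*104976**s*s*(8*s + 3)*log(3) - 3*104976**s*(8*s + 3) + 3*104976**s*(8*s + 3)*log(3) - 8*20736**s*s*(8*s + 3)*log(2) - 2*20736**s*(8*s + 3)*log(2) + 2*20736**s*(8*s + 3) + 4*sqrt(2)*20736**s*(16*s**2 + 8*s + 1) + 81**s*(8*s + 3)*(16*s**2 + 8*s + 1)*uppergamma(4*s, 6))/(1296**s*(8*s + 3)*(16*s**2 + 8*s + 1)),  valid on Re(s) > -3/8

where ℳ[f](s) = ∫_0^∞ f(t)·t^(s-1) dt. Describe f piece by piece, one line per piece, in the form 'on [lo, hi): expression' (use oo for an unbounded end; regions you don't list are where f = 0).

invert the power substitution to get t**(3/4) on [0, 4); sqrt(t)*log(sqrt(t)) on [4, 9); exp(-2*sqrt(t)) on [9, ∞)
invert the power substitution to get t**(3/2) on [0, 2); t*log(t) on [2, 3); exp(-2*t) on [3, ∞)
split f at 16, 81: ℳ[f](s) collects 3 kernel integrals
on [0, 16) integrate f = t**(3/8) against the kernel
on [16, 81): add ∫ t**(1/4)*log(t**(1/4))·t^(s-1) dt
on [81, ∞) integrate f = exp(-2*t**(1/4)) against the kernel

on [0, 16): t**(3/8)
on [16, 81): t**(1/4)*log(t**(1/4))
on [81, oo): exp(-2*t**(1/4))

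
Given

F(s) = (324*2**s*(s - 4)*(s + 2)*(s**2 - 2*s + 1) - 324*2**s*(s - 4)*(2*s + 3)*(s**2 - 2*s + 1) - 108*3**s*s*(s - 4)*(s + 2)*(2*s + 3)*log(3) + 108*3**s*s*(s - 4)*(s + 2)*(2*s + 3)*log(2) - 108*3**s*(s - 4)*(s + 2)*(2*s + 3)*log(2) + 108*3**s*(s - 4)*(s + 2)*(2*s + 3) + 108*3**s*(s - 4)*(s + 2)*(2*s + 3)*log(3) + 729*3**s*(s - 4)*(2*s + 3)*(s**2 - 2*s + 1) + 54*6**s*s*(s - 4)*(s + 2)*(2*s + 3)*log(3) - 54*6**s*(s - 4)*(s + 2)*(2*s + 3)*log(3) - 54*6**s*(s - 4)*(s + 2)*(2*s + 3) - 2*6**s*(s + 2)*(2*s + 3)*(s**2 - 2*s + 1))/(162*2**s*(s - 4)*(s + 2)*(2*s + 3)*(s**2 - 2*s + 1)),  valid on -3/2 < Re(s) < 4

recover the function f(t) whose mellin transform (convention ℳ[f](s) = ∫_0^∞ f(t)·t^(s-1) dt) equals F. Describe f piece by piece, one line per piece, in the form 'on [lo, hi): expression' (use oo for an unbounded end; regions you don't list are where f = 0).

on [0, 1): t**(3/2)
on [1, 3/2): 2*t**2
on [3/2, 3): log(t)/t
on [3, oo): t**(-4)

f breaks at 1, 3/2, 3 into 4 integrals to sum
[0, 1) adds the kernel integral of t**(3/2)
[1, 3/2) adds the kernel integral of 2*t**2
over [3/2, 3), the kernel integral of log(t)/t enters the sum
segment 3 to ∞ holds t**(-4); add its integral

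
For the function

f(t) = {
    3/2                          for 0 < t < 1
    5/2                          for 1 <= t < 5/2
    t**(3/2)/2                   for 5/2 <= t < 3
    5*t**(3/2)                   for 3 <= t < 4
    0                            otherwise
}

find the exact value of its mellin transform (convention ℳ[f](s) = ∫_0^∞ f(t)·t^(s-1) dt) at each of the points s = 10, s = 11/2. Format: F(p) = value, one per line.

F(10) = -1594323*sqrt(3)/23 - 48828125*sqrt(10)/94208 + 1719109918171/471040
F(11/2) = 15625*sqrt(10)/704 + 28872871/2816

linearity at 1, 5/2, 3 turns ℳ[f](s) into 4 summed integrals
for t in [0, 1): the term is ∫ 3/2·t^(s-1)
on [1, 5/2): add ∫ 5/2·t^(s-1) dt
on [5/2, 3): add ∫ t**(3/2)/2·t^(s-1) dt
∫ 5*t**(3/2)·t^(s-1) over [3, 4)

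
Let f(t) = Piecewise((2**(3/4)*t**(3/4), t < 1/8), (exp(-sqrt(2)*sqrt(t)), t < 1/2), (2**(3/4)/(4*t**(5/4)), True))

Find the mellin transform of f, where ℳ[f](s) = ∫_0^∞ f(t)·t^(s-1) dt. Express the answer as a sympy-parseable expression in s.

invert the common scale on t to get t**(3/4) on [0, 1/4); exp(-sqrt(t)) on [1/4, 1); t**(-5/4) on [1, ∞)
the power substitution comes off first: t**(3/2) on [0, 1/2); exp(-t) on [1/2, 1); t**(-5/2) on [1, ∞)
the 3 pieces separated at 1/8, 1/2 each add one integral
between 0 and 1/8 the integrand is 2**(3/4)*t**(3/4)·t^(s-1)
∫ exp(-sqrt(2)*sqrt(t))·t^(s-1) over [1/8, 1/2)
over [1/2, ∞), the kernel integral of 2**(3/4)/(4*t**(5/4)) enters the sum

(2*2**(2*s)*(4*s - 5)*(4*s + 3)*uppergamma(2*s, 1/2) - 2*2**(2*s)*(4*s - 5)*(4*s + 3)*uppergamma(2*s, 1) - 4*2**(2*s)*(4*s + 3) + sqrt(2)*(4*s - 5))/(8**s*(4*s - 5)*(4*s + 3))
  -3/4 < Re(s) < 5/4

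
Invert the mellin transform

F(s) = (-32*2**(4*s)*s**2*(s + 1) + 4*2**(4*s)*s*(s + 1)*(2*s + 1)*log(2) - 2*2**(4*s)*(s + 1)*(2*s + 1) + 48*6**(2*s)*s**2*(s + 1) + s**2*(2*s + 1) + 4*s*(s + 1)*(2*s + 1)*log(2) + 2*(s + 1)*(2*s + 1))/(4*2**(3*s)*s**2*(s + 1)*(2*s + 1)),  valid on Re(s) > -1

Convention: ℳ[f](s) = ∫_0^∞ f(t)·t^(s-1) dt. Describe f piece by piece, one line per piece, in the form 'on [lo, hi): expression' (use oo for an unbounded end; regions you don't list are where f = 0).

remove the common scale on t first: t on [0, 1/4); log(sqrt(t)) on [1/4, 4); 2*sqrt(t) on [4, 9)
reversing the power substitution: t**2 on [0, 1/2); log(t) on [1/2, 2); 2*t on [2, 3)
treat the 3 regions marked off by 1/8, 2 separately and sum
the [0, 1/8) slice contributes ∫ 2*t·t^(s-1) dt
on [1/8, 2) integrate f = log(sqrt(2)*sqrt(t)) against the kernel
∫ over [2, 9/2) of 2*sqrt(2)*sqrt(t)·t^(s-1) joins the sum

on [0, 1/8): 2*t
on [1/8, 2): log(sqrt(2)*sqrt(t))
on [2, 9/2): 2*sqrt(2)*sqrt(t)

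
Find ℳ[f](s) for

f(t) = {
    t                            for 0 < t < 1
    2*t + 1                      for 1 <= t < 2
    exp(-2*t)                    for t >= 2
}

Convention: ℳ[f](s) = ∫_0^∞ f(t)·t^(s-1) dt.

the 3 pieces separated at 1, 2 each add one integral
segment 0 to 1 holds t; add its integral
∫ (2*t + 1)·t^(s-1) over [1, 2)
over [2, ∞), the kernel integral of exp(-2*t) enters the sum

(2**s*s*(s + 1)*uppergamma(s, 4) - 2*4**s*s - 4**s + 5*8**s*s + 8**s)/(4**s*s*(s + 1))
  Re(s) > -1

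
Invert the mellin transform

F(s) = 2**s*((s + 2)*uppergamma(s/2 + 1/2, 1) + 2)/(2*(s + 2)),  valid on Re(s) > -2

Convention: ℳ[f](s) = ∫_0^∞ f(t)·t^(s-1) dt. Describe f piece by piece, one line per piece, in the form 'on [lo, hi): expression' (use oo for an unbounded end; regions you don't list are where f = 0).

on [0, 2): t**2/4
on [2, oo): t*exp(-t**2/4)/2

back out the common scale on t: t**2 on [0, 1); t*exp(-t**2) on [1, ∞)
strip the shared t-power: t on [0, 1); exp(-t**2) on [1, ∞)
invert the power substitution to get sqrt(t) on [0, 1); exp(-t) on [1, ∞)
integrate the 2 segments split at 2, then add the results
piece [0, 2): integrate t**2/4 against the kernel
piece [2, ∞): integrate t*exp(-t**2/4)/2 against the kernel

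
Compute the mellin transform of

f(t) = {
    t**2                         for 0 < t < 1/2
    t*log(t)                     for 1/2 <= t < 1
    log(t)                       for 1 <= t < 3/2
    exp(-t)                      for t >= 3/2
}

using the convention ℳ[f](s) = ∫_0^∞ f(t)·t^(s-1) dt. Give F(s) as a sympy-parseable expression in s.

(4*2**s*s**2*(s + 2)*(s**2 + 2*s + 1)*uppergamma(s, 3/2) - 4*2**s*s**2*(s + 2) + 4*2**s*(s + 2)*(s**2 + 2*s + 1) + 3**s*s*(s + 2)*(-4*log(2) + 4*log(3))*(s**2 + 2*s + 1) - 4*3**s*(s + 2)*(s**2 + 2*s + 1) + s**3*(s + 2)*log(4) + s**2*(s + 2)*log(4) + 2*s**2*(s + 2) + s**2*(s**2 + 2*s + 1))/(4*2**s*s**2*(s + 2)*(s**2 + 2*s + 1))
  Re(s) > -2

breakpoints 1/2, 1, 3/2: one integral from each of the 4 segments
∫ over [0, 1/2) of t**2·t^(s-1) joins the sum
segment [1/2, 1) carries t*log(t); integrate it
the [1, 3/2) slice contributes ∫ log(t)·t^(s-1) dt
∫ over [3/2, ∞) of exp(-t)·t^(s-1) joins the sum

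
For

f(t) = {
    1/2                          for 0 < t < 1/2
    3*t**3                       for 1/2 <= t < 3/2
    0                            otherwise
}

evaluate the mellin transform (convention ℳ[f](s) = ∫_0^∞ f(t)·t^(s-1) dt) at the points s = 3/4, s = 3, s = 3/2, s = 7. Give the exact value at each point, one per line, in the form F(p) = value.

F(3/4) = 2**(1/4)*(17 + 81*3**(3/4))/60
F(3) = 137/24
F(3/2) = sqrt(2)/16 + 27*sqrt(6)/16
F(7) = 77503/4480

linearity at 1/2 turns ℳ[f](s) into 2 summed integrals
piece [0, 1/2): integrate 1/2 against the kernel
piece [1/2, 3/2): integrate 3*t**3 against the kernel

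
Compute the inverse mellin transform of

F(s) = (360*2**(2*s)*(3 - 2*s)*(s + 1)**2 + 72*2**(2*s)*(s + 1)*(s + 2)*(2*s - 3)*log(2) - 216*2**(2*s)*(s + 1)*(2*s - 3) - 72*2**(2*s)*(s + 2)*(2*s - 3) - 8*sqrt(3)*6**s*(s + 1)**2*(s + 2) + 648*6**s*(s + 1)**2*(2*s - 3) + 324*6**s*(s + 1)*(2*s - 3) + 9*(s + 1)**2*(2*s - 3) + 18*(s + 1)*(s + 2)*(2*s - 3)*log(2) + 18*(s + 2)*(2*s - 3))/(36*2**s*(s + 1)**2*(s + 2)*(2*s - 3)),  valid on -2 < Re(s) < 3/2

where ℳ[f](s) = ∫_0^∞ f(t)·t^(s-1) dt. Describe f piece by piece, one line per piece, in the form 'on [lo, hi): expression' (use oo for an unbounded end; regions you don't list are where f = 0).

on [0, 1/2): t**2
on [1/2, 2): t*log(t)
on [2, 3): t*(t + 3)
on [3, oo): t**(-3/2)

reversing the shared t-power: t on [0, 1/2); log(t) on [1/2, 2); t + 3 on [2, 3); …
slice at 1/2, 2, 3, transform all 4 pieces, and sum them
[0, 1/2) adds the kernel integral of t**2
between 1/2 and 2 the integrand is t*log(t)·t^(s-1)
∫ t*(t + 3)·t^(s-1) over [2, 3)
segment [3, ∞) carries t**(-3/2); integrate it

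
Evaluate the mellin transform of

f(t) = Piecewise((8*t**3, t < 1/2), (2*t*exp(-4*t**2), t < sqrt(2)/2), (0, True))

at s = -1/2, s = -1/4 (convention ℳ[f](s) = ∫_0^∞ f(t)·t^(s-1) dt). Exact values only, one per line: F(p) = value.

remove the common scale on t first: t**3 on [0, 1); t*exp(-t**2) on [1, sqrt(2))
the power substitution comes off first: t**(3/2) on [0, 1); sqrt(t)*exp(-t) on [1, 2)
remove the shared t-power first: t on [0, 1); exp(-t) on [1, 2)
cuts at 1/2: linearity sums the 2 kernel integrals
∫ 8*t**3·t^(s-1) over [0, 1/2)
for t in [1/2, sqrt(2)/2): the term is ∫ 2*t*exp(-4*t**2)·t^(s-1)

F(-1/2) = sqrt(2)*(-5*uppergamma(1/4, 2) + 5*uppergamma(1/4, 1) + 4)/10
F(-1/4) = 2**(1/4)*(-11*uppergamma(3/8, 2) + 11*uppergamma(3/8, 1) + 8)/22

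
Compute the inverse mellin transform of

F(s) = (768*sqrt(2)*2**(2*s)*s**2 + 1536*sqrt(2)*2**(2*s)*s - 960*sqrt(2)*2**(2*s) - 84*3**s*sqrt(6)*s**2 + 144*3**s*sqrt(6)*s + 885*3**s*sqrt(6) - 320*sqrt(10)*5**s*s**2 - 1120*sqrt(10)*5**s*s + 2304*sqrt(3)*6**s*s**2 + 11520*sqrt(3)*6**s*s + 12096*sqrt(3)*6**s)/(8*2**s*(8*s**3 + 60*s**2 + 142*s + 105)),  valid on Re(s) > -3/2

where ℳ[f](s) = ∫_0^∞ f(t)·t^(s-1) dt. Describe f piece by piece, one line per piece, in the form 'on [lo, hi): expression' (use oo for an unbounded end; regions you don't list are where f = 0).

integrate the 4 segments split at 3/2, 2, 5/2, then add the results
piece [0, 3/2): integrate 5*t**(3/2) against the kernel
on [3/2, 2): add ∫ 3*t**(7/2)·t^(s-1) dt
on [2, 5/2) integrate f = 6*t**(3/2) against the kernel
over [5/2, 3), the kernel integral of 4*t**(5/2) enters the sum

on [0, 3/2): 5*t**(3/2)
on [3/2, 2): 3*t**(7/2)
on [2, 5/2): 6*t**(3/2)
on [5/2, 3): 4*t**(5/2)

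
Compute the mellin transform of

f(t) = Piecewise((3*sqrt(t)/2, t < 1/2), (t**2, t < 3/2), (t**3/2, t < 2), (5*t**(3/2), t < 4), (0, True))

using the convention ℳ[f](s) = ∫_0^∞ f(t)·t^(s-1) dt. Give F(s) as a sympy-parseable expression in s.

integrate the 4 segments split at 1/2, 3/2, 2, then add the results
segment [0, 1/2) carries 3*sqrt(t)/2; integrate it
for t in [1/2, 3/2): the term is ∫ t**2·t^(s-1)
segment 3/2 to 2 holds t**3/2; add its integral
∫ 5*t**(3/2)·t^(s-1) over [2, 4)

(1280*2**(2*s)*(s + 2)*(s + 3)*(2*s + 1) + 64*2**s*(s + 2)*(2*s + 1)*(2*s + 3) + 24*2**(1/2 - s)*(s + 2)*(s + 3)*(2*s + 3) - 320*2**(s + 1/2)*(s + 2)*(s + 3)*(2*s + 1) - 27*(3/2)**s*(s + 2)*(2*s + 1)*(2*s + 3) + 36*3**s*(s + 3)*(2*s + 1)*(2*s + 3)/2**s - 4*(s + 3)*(2*s + 1)*(2*s + 3)/2**s)/(16*(s + 2)*(s + 3)*(2*s + 1)*(2*s + 3))
  Re(s) > -1/2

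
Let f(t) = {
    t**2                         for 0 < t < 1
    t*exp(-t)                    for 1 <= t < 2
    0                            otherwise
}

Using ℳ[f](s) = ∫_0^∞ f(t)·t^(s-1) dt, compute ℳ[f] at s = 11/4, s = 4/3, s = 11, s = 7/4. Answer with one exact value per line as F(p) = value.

F(11/4) = -uppergamma(15/4, 2) + 4/19 + uppergamma(15/4, 1)
F(4/3) = -uppergamma(7/3, 2) + 3/10 + uppergamma(7/3, 1)
F(11) = -294947072*exp(-2) + 1/13 + 108505112*exp(-1)
F(7/4) = -uppergamma(11/4, 2) + 4/15 + uppergamma(11/4, 1)

the shared t-power comes off first: 1 on [0, 1); exp(-t)/t on [1, 2)
remove the shared t-power first: t on [0, 1); exp(-t) on [1, 2)
cuts at 1: linearity sums the 2 kernel integrals
segment [0, 1) carries t**2; integrate it
segment 1 to 2 holds t*exp(-t); add its integral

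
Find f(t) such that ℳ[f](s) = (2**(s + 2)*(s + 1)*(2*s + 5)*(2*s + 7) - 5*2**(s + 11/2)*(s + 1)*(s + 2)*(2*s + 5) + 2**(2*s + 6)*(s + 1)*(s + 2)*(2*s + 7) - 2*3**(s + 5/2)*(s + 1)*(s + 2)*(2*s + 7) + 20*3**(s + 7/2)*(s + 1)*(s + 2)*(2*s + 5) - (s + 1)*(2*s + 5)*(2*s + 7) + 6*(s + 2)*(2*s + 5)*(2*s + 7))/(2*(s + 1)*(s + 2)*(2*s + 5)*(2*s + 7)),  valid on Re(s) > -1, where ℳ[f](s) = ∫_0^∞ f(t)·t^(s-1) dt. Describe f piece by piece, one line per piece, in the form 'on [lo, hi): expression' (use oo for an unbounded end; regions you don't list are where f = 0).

split f at 1, 2, 3: ℳ[f](s) collects 4 kernel integrals
over [0, 1), the kernel integral of 3*t enters the sum
∫ t**2/2·t^(s-1) over [1, 2)
on [2, 3) integrate f = 5*t**(7/2) against the kernel
∫ over [3, 4) of t**(5/2)/2·t^(s-1) joins the sum

on [0, 1): 3*t
on [1, 2): t**2/2
on [2, 3): 5*t**(7/2)
on [3, 4): t**(5/2)/2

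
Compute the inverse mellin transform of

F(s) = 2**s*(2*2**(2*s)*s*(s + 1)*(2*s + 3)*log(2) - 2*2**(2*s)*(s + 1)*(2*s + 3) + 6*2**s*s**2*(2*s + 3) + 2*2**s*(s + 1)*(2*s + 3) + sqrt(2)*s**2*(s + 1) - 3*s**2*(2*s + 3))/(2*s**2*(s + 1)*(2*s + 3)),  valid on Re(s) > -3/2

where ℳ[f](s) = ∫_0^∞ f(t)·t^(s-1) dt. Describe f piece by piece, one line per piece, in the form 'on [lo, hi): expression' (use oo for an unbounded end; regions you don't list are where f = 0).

strip the common scale on t: sqrt(2)*t**(3/2)/4 on [0, 1); 3*t/2 on [1, 2); log(t/2) on [2, 4)
the common scale on t comes off first: t**(3/2) on [0, 1/2); 3*t on [1/2, 1); log(t) on [1, 2)
split f at 2, 4: ℳ[f](s) collects 3 kernel integrals
segment [0, 2) carries t**(3/2)/8; integrate it
on [2, 4): add ∫ 3*t/4·t^(s-1) dt
∫ over [4, 8) of log(t/4)·t^(s-1) joins the sum

on [0, 2): t**(3/2)/8
on [2, 4): 3*t/4
on [4, 8): log(t/4)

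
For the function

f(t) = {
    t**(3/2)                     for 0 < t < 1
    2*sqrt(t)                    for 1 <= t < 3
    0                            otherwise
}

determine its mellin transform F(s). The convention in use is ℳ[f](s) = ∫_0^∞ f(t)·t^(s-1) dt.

(4*sqrt(3)*3**s*(2*s + 3) - 4*s - 10)/((2*s + 1)*(2*s + 3))
  Re(s) > -3/2

the 2 pieces separated at 1 each add one integral
piece [0, 1): integrate t**(3/2) against the kernel
∫ 2*sqrt(t)·t^(s-1) over [1, 3)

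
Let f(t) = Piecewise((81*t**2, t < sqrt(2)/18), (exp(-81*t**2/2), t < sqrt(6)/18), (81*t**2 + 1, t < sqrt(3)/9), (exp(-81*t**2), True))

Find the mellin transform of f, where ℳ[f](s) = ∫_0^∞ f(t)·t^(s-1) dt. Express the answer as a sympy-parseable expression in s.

back out the common scale on t: 9*t**2 on [0, sqrt(2)/6); exp(-9*t**2/2) on [sqrt(2)/6, sqrt(6)/6); 9*t**2 + 1 on [sqrt(6)/6, sqrt(3)/3); …
peel off the common scale on t: t**2 on [0, sqrt(2)/2); exp(-t**2/2) on [sqrt(2)/2, sqrt(6)/2); t**2 + 1 on [sqrt(6)/2, sqrt(3)); …
the power substitution comes off first: t on [0, 1/2); exp(-t/2) on [1/2, 3/2); t + 1 on [3/2, 3); …
slice at sqrt(2)/18, sqrt(6)/18, sqrt(3)/9, transform all 4 pieces, and sum them
∫ 81*t**2·t^(s-1) over [0, sqrt(2)/18)
over [sqrt(2)/18, sqrt(6)/18), the kernel integral of exp(-81*t**2/2) enters the sum
∫ over [sqrt(6)/18, sqrt(3)/9) of (81*t**2 + 1)·t^(s-1) joins the sum
∫ exp(-81*t**2)·t^(s-1) over [sqrt(3)/9, ∞)

(sqrt(2)/18)**s*(2**(s/2)*s*(s + 2)*uppergamma(s/2, 3) + 2**s*s*(s + 2)*uppergamma(s/2, 1/4) - 2**s*s*(s + 2)*uppergamma(s/2, 3/4) - 5*3**(s/2)*s - 4*3**(s/2) + 8*6**(s/2)*s + 4*6**(s/2) + s)/(2*s*(s + 2))
  Re(s) > -2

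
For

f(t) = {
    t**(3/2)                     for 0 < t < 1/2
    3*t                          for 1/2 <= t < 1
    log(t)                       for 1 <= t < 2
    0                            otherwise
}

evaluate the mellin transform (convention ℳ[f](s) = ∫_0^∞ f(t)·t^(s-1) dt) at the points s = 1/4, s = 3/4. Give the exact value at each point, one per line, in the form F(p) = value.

integrate the 3 segments split at 1/2, 1, then add the results
segment [0, 1/2) carries t**(3/2); integrate it
[1/2, 1) adds the kernel integral of 3*t
the [1, 2) slice contributes ∫ log(t)·t^(s-1) dt

F(1/4) = -111*2**(1/4)/7 - 3*2**(3/4)/5 + 4*2**(1/4)*log(2) + 92/5
F(3/4) = -31*2**(3/4)/18 - 3*2**(1/4)/7 + 4*2**(3/4)*log(2)/3 + 220/63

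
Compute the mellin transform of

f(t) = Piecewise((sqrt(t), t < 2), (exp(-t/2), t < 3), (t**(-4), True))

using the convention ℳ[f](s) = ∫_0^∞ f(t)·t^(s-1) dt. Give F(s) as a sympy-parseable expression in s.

(2**s*(s - 4)*(2*s + 1)*uppergamma(s, 1) - 2**s*(s - 4)*(2*s + 1)*uppergamma(s, 3/2) + 2*2**(s + 1/2)*(s - 4) - 3**s*(2*s + 1)/81)/((s - 4)*(2*s + 1))
  -1/2 < Re(s) < 4

the 3 pieces separated at 2, 3 each add one integral
the [0, 2) slice contributes ∫ sqrt(t)·t^(s-1) dt
over [2, 3), the kernel integral of exp(-t/2) enters the sum
piece [3, ∞): integrate t**(-4) against the kernel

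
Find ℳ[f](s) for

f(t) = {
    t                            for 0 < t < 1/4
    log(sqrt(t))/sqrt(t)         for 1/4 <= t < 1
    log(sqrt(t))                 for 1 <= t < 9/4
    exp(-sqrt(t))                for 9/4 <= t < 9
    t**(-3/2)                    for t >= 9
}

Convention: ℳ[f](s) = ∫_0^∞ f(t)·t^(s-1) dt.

peel off the power substitution: t**2 on [0, 1/2); log(t)/t on [1/2, 1); log(t) on [1, 3/2); …
along the cuts 1/4, 1, 9/4, 9, ℳ[f](s) splits into 5 integrals
the [0, 1/4) slice contributes ∫ t·t^(s-1) dt
for t in [1/4, 1): the term is ∫ log(sqrt(t))/sqrt(t)·t^(s-1)
[1, 9/4) adds the kernel integral of log(sqrt(t))
on [9/4, 9): add ∫ exp(-sqrt(t))·t^(s-1) dt
the [9, ∞) slice contributes ∫ t**(-3/2)·t^(s-1) dt

(432*2**(2*s)*s**2*(2*s - 3)*(2*s + 2)*(4*s**2 - 4*s + 1)*uppergamma(2*s, 3/2) - 432*2**(2*s)*s**2*(2*s - 3)*(2*s + 2)*(4*s**2 - 4*s + 1)*uppergamma(2*s, 3) - 432*2**(2*s)*s**2*(2*s - 3)*(2*s + 2) + 108*2**(2*s)*(2*s - 3)*(2*s + 2)*(4*s**2 - 4*s + 1) - 216*3**(2*s)*s*(2*s - 3)*(2*s + 2)*(4*s**2 - 4*s + 1)*log(2) + 216*3**(2*s)*s*(2*s - 3)*(2*s + 2)*(4*s**2 - 4*s + 1)*log(3) - 108*3**(2*s)*(2*s - 3)*(2*s + 2)*(4*s**2 - 4*s + 1) - 16*6**(2*s)*s**2*(2*s + 2)*(4*s**2 - 4*s + 1) + 1728*s**3*(2*s - 3)*(2*s + 2)*log(2) - 864*s**2*(2*s - 3)*(2*s + 2)*log(2) + 864*s**2*(2*s - 3)*(2*s + 2) + 108*s**2*(2*s - 3)*(4*s**2 - 4*s + 1))/(216*2**(2*s)*s**2*(2*s - 3)*(2*s + 2)*(4*s**2 - 4*s + 1))
  -1 < Re(s) < 3/2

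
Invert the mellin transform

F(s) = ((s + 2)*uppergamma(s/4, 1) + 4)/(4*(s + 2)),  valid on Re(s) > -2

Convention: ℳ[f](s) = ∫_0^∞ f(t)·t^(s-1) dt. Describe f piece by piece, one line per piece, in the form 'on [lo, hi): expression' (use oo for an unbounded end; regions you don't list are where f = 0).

on [0, 1): t**2
on [1, oo): exp(-t**4)

strip the power substitution: t on [0, 1); exp(-t**2) on [1, ∞)
reversing the power substitution: sqrt(t) on [0, 1); exp(-t) on [1, ∞)
treat the 2 regions marked off by 1 separately and sum
[0, 1) adds the kernel integral of t**2
segment 1 to ∞ holds exp(-t**4); add its integral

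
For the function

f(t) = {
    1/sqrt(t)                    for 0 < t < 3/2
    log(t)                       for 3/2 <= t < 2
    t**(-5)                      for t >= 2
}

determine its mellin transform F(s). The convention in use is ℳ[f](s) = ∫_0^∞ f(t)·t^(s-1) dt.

2**(1 - s)*(32*2**(2*s - 2)*(s - 5)*(s - 1)*(2*s - 1)*log(2) - 32*2**(2*s - 2)*(s - 5)*(2*s - 1) + 32*2**(2*s - 2)*(s - 5)*(2*s - 1)*log(2) - 2**(2*s - 2)*(2*s - 1)*(2*s + (s - 1)**2 - 1) - 24*3**(s - 1)*(s - 5)*(s - 1)*(2*s - 1)*log(3) + 24*3**(s - 1)*(s - 5)*(s - 1)*(2*s - 1)*log(2) - 24*3**(s - 1)*(s - 5)*(2*s - 1)*log(3) + 24*3**(s - 1)*(s - 5)*(2*s - 1)*log(2) + 24*3**(s - 1)*(s - 5)*(2*s - 1) + 16*3**(s - 1)*sqrt(6)*(s - 5)*(2*s + (s - 1)**2 - 1))/(16*(s - 5)*(2*s - 1)*(2*s + (s - 1)**2 - 1))
  1/2 < Re(s) < 5

reversing the shared t-power: sqrt(t) on [0, 3/2); t*log(t) on [3/2, 2); t**(-4) on [2, ∞)
breakpoints 3/2, 2: one integral from each of the 3 segments
∫ 1/sqrt(t)·t^(s-1) over [0, 3/2)
on [3/2, 2) integrate f = log(t) against the kernel
on [2, ∞): add ∫ t**(-5)·t^(s-1) dt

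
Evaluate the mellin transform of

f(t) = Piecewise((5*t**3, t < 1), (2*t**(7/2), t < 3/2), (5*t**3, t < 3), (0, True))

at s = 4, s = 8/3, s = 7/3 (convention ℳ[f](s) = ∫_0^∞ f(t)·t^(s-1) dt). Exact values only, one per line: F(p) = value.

F(4) = 729*sqrt(6)/320 + 20837191/13440
F(8/3) = -3645*2**(1/3)*3**(2/3)/1088 + 351/629 + 2187*2**(5/6)*3**(1/6)/1184 + 3645*3**(2/3)/17
F(7/3) = -3645*2**(2/3)*3**(1/3)/1024 + 333/560 + 729*2**(1/6)*3**(5/6)/560 + 3645*3**(1/3)/16

treat the 3 regions marked off by 1, 3/2 separately and sum
piece [0, 1): integrate 5*t**3 against the kernel
on [1, 3/2): add ∫ 2*t**(7/2)·t^(s-1) dt
on [3/2, 3): add ∫ 5*t**3·t^(s-1) dt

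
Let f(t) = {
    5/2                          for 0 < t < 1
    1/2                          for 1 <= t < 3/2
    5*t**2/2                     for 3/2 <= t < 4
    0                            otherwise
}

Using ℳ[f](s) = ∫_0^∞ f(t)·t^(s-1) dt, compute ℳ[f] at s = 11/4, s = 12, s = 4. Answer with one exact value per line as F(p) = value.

F(11/4) = -3771*2**(1/4)*3**(3/4)/3344 + 8/11 + 5120*sqrt(2)/19
F(12) = 65970633591575/1376256
F(4) = 1307945/768

linearity at 1, 3/2 turns ℳ[f](s) into 3 summed integrals
[0, 1) adds the kernel integral of 5/2
segment 1 to 3/2 holds 1/2; add its integral
segment [3/2, 4) carries 5*t**2/2; integrate it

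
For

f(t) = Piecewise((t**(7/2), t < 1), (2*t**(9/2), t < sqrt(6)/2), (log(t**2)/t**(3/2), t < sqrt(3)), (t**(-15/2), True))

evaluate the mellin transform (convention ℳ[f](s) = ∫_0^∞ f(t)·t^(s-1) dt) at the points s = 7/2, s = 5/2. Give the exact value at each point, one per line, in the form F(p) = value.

F(7/2) = 1759/4032 + log(6**(3/4))
F(5/2) = -269*sqrt(3)/135 - 5/42 + log(2**(sqrt(6)/2)*3**(-sqrt(6)/2 + sqrt(3))) + 83*sqrt(6)/56

remove the shared t-power first: t**3 on [0, 1); 2*t**4 on [1, sqrt(6)/2); log(t**2)/t**2 on [sqrt(6)/2, sqrt(3)); …
back out the power substitution: t**(3/2) on [0, 1); 2*t**2 on [1, 3/2); log(t)/t on [3/2, 3); …
along the cuts 1, sqrt(6)/2, sqrt(3), ℳ[f](s) splits into 4 integrals
segment 0 to 1 holds t**(7/2); add its integral
for t in [1, sqrt(6)/2): the term is ∫ 2*t**(9/2)·t^(s-1)
between sqrt(6)/2 and sqrt(3) the integrand is log(t**2)/t**(3/2)·t^(s-1)
the [sqrt(3), ∞) slice contributes ∫ t**(-15/2)·t^(s-1) dt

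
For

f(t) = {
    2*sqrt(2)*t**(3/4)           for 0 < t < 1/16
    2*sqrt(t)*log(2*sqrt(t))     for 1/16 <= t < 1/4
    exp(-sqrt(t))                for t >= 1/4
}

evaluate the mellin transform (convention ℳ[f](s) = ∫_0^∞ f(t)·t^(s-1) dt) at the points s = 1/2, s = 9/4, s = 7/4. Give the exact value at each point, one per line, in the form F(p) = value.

peel off the power substitution: 2*sqrt(2)*t**(3/2) on [0, 1/4); 2*t*log(2*t) on [1/4, 1/2); exp(-t) on [1/2, ∞)
invert the common scale on t to get t**(3/2) on [0, 1/2); t*log(t) on [1/2, 1); exp(-t/2) on [1, ∞)
cuts at 1/16, 1/4: linearity sums the 3 kernel integrals
∫ over [0, 1/16) of 2*sqrt(2)*t**(3/4)·t^(s-1) joins the sum
on [1/16, 1/4) integrate f = 2*sqrt(t)*log(2*sqrt(t)) against the kernel
segment 1/4 to ∞ holds exp(-sqrt(t)); add its integral

F(1/2) = -3/16 + sqrt(2)/20 + log(2)/8 + 2*exp(-1/2)
F(9/4) = ((-1415*sqrt(2) + 48 + 264*log(2) + 9757440*sqrt(pi)*erfc(sqrt(2)/2))*exp(1/2) + 13753344*sqrt(2))*exp(-1/2)/743424
F(7/4) = ((-559*sqrt(2) + 40 + 180*log(2) + 388800*sqrt(pi)*erfc(sqrt(2)/2))*exp(1/2) + 544320*sqrt(2))*exp(-1/2)/103680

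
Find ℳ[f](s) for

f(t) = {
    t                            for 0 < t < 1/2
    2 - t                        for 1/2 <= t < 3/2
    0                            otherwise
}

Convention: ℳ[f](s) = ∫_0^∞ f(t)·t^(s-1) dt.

decompose at 1/2; ℳ[f](s) sums the 2 pieces' integrals
∫ t·t^(s-1) over [0, 1/2)
over [1/2, 3/2), the kernel integral of (2 - t) enters the sum

(3**s*s + 4*3**s - 2*s - 4)/(2*2**s*s*(s + 1))
  Re(s) > -1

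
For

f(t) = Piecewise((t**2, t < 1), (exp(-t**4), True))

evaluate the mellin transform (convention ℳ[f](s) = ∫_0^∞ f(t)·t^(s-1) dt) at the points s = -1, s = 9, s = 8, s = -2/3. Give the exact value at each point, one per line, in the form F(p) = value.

F(-1) = uppergamma(-1/4, 1)/4 + 1
F(9) = 1/11 + uppergamma(9/4, 1)/4
F(8) = (E + 5)*exp(-1)/10
F(-2/3) = uppergamma(-1/6, 1)/4 + 3/4

invert the power substitution to get t on [0, 1); exp(-t**2) on [1, ∞)
reversing the power substitution: sqrt(t) on [0, 1); exp(-t) on [1, ∞)
treat the 2 regions marked off by 1 separately and sum
on [0, 1): add ∫ t**2·t^(s-1) dt
piece [1, ∞): integrate exp(-t**4) against the kernel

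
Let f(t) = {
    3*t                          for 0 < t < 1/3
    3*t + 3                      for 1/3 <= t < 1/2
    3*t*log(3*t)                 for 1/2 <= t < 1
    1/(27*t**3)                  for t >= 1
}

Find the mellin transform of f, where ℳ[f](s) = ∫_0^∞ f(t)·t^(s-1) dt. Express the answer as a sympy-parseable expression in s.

reversing the common scale on t: 3*t/2 on [0, 2/3); 3*t/2 + 3 on [2/3, 1); 3*t*log(3*t/2)/2 on [1, 2); …
the common scale on t comes off first: t on [0, 1); t + 3 on [1, 3/2); t*log(t) on [3/2, 3); …
slice at 1/3, 1/2, 1, transform all 4 pieces, and sum them
over [0, 1/3), the kernel integral of 3*t enters the sum
the [1/3, 1/2) slice contributes ∫ (3*t + 3)·t^(s-1) dt
segment 1/2 to 1 holds 3*t*log(3*t); add its integral
[1, ∞) adds the kernel integral of 1/(27*t**3)

(-162*2**s*s*(s - 3)*(s**2 + 2*s + 1) - 162*2**s*(s - 3)*(s**2 + 2*s + 1) - 81*3**s*s**2*(s - 3)*(s + 1)*log(3) + 81*3**s*s**2*(s - 3)*(s + 1)*log(2) - 81*3**s*s*(s - 3)*(s + 1)*log(3) + 81*3**s*s*(s - 3)*(s + 1)*log(2) + 81*3**s*s*(s - 3)*(s + 1) + 243*3**s*s*(s - 3)*(s**2 + 2*s + 1) + 162*3**s*(s - 3)*(s**2 + 2*s + 1) + 162*6**s*s**2*(s - 3)*(s + 1)*log(3) - 162*6**s*s*(s - 3)*(s + 1) + 162*6**s*s*(s - 3)*(s + 1)*log(3) - 2*6**s*s*(s + 1)*(s**2 + 2*s + 1))/(54*6**s*s*(s - 3)*(s + 1)*(s**2 + 2*s + 1))
  -1 < Re(s) < 3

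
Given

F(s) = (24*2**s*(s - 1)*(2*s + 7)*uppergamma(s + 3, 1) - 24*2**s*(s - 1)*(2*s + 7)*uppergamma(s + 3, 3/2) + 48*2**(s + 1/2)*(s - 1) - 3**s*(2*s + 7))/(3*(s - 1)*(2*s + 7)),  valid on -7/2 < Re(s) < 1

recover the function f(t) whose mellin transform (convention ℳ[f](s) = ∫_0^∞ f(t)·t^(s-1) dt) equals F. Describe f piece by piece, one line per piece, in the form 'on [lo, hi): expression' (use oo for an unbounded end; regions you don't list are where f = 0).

on [0, 2): t**(7/2)
on [2, 3): t**3*exp(-t/2)
on [3, oo): 1/t

strip the shared t-power: t**(3/2) on [0, 2); t*exp(-t/2) on [2, 3); t**(-3) on [3, ∞)
reversing the shared t-power: sqrt(t) on [0, 2); exp(-t/2) on [2, 3); t**(-4) on [3, ∞)
f breaks at 2, 3 into 3 integrals to sum
segment 0 to 2 holds t**(7/2); add its integral
on [2, 3) integrate f = t**3*exp(-t/2) against the kernel
piece [3, ∞): integrate 1/t against the kernel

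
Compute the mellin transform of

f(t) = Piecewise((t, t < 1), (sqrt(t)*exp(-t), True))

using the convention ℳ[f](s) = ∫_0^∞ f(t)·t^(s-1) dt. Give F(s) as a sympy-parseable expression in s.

back out the shared t-power: sqrt(t) on [0, 1); exp(-t) on [1, ∞)
summing 2 kernel integrals split by 1 yields ℳ[f](s)
between 0 and 1 the integrand is t·t^(s-1)
the [1, ∞) slice contributes ∫ sqrt(t)*exp(-t)·t^(s-1) dt

((s + 1)*uppergamma(s + 1/2, 1) + 1)/(s + 1)
  Re(s) > -1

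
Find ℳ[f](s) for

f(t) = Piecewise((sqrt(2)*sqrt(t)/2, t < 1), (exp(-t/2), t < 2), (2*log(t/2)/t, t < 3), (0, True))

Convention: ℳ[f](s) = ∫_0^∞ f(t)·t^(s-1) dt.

back out the common scale on t: sqrt(t) on [0, 1/2); exp(-t) on [1/2, 1); log(t)/t on [1, 3/2)
cuts at 1, 2: linearity sums the 3 kernel integrals
between 0 and 1 the integrand is sqrt(2)*sqrt(t)/2·t^(s-1)
the [1, 2) slice contributes ∫ exp(-t/2)·t^(s-1) dt
over [2, 3), the kernel integral of 2*log(t/2)/t enters the sum

(3*2**s*(2*s + 1)*(s**2 - 2*s + 1)*uppergamma(s, 1/2) - 3*2**s*(2*s + 1)*(s**2 - 2*s + 1)*uppergamma(s, 1) + 3*2**s*(2*s + 1) + 3**s*s*(2*s + 1)*(-2*log(2) + 2*log(3)) - 2*3**s*(2*s + 1) + 3**s*(2*s + 1)*(-2*log(3) + 2*log(2)) + 3*sqrt(2)*(s**2 - 2*s + 1))/(3*(2*s + 1)*(s**2 - 2*s + 1))
  Re(s) > -1/2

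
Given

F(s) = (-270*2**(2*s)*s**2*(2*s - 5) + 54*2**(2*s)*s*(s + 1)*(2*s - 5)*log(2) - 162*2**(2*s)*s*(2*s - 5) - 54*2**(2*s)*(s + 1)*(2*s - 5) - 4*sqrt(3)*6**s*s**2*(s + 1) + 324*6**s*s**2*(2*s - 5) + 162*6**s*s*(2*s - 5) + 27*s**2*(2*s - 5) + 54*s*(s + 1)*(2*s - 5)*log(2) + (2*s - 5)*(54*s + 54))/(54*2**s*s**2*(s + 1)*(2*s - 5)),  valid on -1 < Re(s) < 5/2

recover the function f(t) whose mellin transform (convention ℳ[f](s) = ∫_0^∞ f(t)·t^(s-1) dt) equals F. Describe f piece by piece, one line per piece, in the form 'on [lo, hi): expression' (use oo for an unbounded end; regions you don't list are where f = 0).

on [0, 1/2): t
on [1/2, 2): log(t)
on [2, 3): t + 3
on [3, oo): t**(-5/2)

linearity at 1/2, 2, 3 turns ℳ[f](s) into 4 summed integrals
∫ over [0, 1/2) of t·t^(s-1) joins the sum
segment 1/2 to 2 holds log(t); add its integral
segment [2, 3) carries (t + 3); integrate it
segment 3 to ∞ holds t**(-5/2); add its integral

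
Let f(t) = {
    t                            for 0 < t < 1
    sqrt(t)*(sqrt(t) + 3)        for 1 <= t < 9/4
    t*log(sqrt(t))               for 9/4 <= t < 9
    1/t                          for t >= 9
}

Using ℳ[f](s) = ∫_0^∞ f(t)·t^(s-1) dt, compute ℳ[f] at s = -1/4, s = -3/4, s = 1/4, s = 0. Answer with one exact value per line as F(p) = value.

F(-1/4) = -12 - 356*sqrt(3)/135 + log(2**(sqrt(6))*3**(-sqrt(6) + 4*sqrt(3))) + 23*sqrt(6)/3
F(-3/4) = -4532*sqrt(3)/567 + 2*sqrt(6) + log(2**(2*sqrt(6))*3**(-2*sqrt(6) + 4*sqrt(3))) + 12
F(1/4) = -1844*sqrt(3)/675 - 4 + 213*sqrt(6)/50 + log(2**(9*sqrt(6)/10)*3**(-9*sqrt(6)/10 + 36*sqrt(3)/5))
F(0) = 9*log(2)/4 + 143/72 + 27*log(3)/4

peel off the shared t-power: sqrt(t) on [0, 1); sqrt(t) + 3 on [1, 9/4); sqrt(t)*log(sqrt(t)) on [9/4, 9); …
strip the power substitution: t on [0, 1); t + 3 on [1, 3/2); t*log(t) on [3/2, 3); …
breakpoints 1, 9/4, 9: one integral from each of the 4 segments
on [0, 1) integrate f = t against the kernel
[1, 9/4) adds the kernel integral of sqrt(t)*(sqrt(t) + 3)
on [9/4, 9): add ∫ t*log(sqrt(t))·t^(s-1) dt
segment 9 to ∞ holds 1/t; add its integral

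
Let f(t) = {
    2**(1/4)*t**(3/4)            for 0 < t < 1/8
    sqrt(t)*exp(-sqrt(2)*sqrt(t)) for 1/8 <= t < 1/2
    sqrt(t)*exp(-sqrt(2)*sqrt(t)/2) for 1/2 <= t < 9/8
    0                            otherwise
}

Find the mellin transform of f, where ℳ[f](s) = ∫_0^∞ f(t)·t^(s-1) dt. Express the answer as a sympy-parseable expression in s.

2**(1/2 - 3*s)*(4*2**(4*s)*(4*s + 3)*uppergamma(2*s + 1, 1/2) - 4*2**(4*s)*(4*s + 3)*uppergamma(2*s + 1, 3/4) + 2*2**(2*s)*(4*s + 3)*uppergamma(2*s + 1, 1/2) - 2*2**(2*s)*(4*s + 3)*uppergamma(2*s + 1, 1) + sqrt(2))/(2*(4*s + 3))
  Re(s) > -3/4

invert the shared t-power to get 2**(1/4)*t**(1/4) on [0, 1/8); exp(-sqrt(2)*sqrt(t)) on [1/8, 1/2); exp(-sqrt(2)*sqrt(t)/2) on [1/2, 9/8)
back out the common scale on t: t**(1/4) on [0, 1/4); exp(-sqrt(t)) on [1/4, 1); exp(-sqrt(t)/2) on [1, 9/4)
back out the power substitution: sqrt(t) on [0, 1/2); exp(-t) on [1/2, 1); exp(-t/2) on [1, 3/2)
decompose at 1/8, 1/2; ℳ[f](s) sums the 3 pieces' integrals
on [0, 1/8) integrate f = 2**(1/4)*t**(3/4) against the kernel
segment 1/8 to 1/2 holds sqrt(t)*exp(-sqrt(2)*sqrt(t)); add its integral
over [1/2, 9/8), the kernel integral of sqrt(t)*exp(-sqrt(2)*sqrt(t)/2) enters the sum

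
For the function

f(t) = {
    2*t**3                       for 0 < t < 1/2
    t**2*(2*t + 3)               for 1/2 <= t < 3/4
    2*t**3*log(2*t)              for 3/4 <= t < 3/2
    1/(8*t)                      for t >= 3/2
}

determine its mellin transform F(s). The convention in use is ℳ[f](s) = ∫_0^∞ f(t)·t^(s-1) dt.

2**(-2*s - 4)*(-162*2**(s + 2)*(s - 1)*(s + 2)*(2*s + (s + 2)**2 + 5) - 162*2**(s + 2)*(s - 1)*(2*s + (s + 2)**2 + 5) - 81*3**(s + 2)*(s - 1)*(s + 2)**2*(s + 3)*log(3) + 81*3**(s + 2)*(s - 1)*(s + 2)**2*(s + 3)*log(2) - 81*3**(s + 2)*(s - 1)*(s + 2)*(s + 3)*log(3) + 81*3**(s + 2)*(s - 1)*(s + 2)*(s + 3)*log(2) + 81*3**(s + 2)*(s - 1)*(s + 2)*(s + 3) + 243*3**(s + 2)*(s - 1)*(s + 2)*(2*s + (s + 2)**2 + 5) + 162*3**(s + 2)*(s - 1)*(2*s + (s + 2)**2 + 5) + 162*6**(s + 2)*(s - 1)*(s + 2)**2*(s + 3)*log(3) - 162*6**(s + 2)*(s - 1)*(s + 2)*(s + 3) + 162*6**(s + 2)*(s - 1)*(s + 2)*(s + 3)*log(3) - 2*6**(s + 2)*(s + 2)*(s + 3)*(2*s + (s + 2)**2 + 5))/(54*(s - 1)*(s + 2)*(s + 3)*(2*s + (s + 2)**2 + 5))
  -3 < Re(s) < 1

invert the shared t-power to get 2*t on [0, 1/2); 2*t + 3 on [1/2, 3/4); 2*t*log(2*t) on [3/4, 3/2); …
strip the common scale on t: t on [0, 1); t + 3 on [1, 3/2); t*log(t) on [3/2, 3); …
the 4 pieces separated at 1/2, 3/4, 3/2 each add one integral
over [0, 1/2), the kernel integral of 2*t**3 enters the sum
the [1/2, 3/4) slice contributes ∫ t**2*(2*t + 3)·t^(s-1) dt
for t in [3/4, 3/2): the term is ∫ 2*t**3*log(2*t)·t^(s-1)
on [3/2, ∞) integrate f = 1/(8*t) against the kernel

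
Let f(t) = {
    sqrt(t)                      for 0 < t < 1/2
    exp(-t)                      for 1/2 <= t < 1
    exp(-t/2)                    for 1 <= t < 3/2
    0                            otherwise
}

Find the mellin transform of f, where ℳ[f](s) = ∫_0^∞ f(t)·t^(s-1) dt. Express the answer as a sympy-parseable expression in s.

(2**s*(2*s + 1)*uppergamma(s, 1/2) - 2**s*(2*s + 1)*uppergamma(s, 1) + 4**s*(2*s + 1)*uppergamma(s, 1/2) - 4**s*(2*s + 1)*uppergamma(s, 3/4) + sqrt(2))/(2**s*(2*s + 1))
  Re(s) > -1/2

treat the 3 regions marked off by 1/2, 1 separately and sum
segment 0 to 1/2 holds sqrt(t); add its integral
segment [1/2, 1) carries exp(-t); integrate it
piece [1, 3/2): integrate exp(-t/2) against the kernel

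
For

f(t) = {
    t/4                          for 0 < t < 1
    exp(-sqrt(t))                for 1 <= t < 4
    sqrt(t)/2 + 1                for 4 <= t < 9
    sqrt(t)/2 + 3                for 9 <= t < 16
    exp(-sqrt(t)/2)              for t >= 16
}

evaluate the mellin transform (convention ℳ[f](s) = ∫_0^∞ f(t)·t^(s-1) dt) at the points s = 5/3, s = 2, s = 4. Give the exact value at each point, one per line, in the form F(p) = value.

remove the common scale on t first: t/2 on [0, 1/2); exp(-sqrt(2)*sqrt(t)) on [1/2, 2); sqrt(2)*sqrt(t)/2 + 1 on [2, 9/2); …
the common scale on t comes off first: t on [0, 1/4); exp(-2*sqrt(t)) on [1/4, 1); sqrt(t) + 1 on [1, 9/4); …
remove the power substitution first: t**2 on [0, 1/2); exp(-2*t) on [1/2, 1); t + 1 on [1, 3/2); …
along the cuts 1, 4, 9, 16, ℳ[f](s) splits into 5 integrals
over [0, 1), the kernel integral of t/4 enters the sum
∫ over [1, 4) of exp(-sqrt(t))·t^(s-1) joins the sum
segment [4, 9) carries (sqrt(t)/2 + 1); integrate it
piece [9, 16): integrate (sqrt(t)/2 + 3) against the kernel
segment 16 to ∞ holds exp(-sqrt(t)/2); add its integral

F(5/3) = -162*3**(1/3)/5 - 552*2**(1/3)/65 - 2*uppergamma(10/3, 2) + 3/32 + 2*uppergamma(10/3, 1) + 16*2**(1/3)*uppergamma(10/3, 2) + 11328*2**(2/3)/65
F(2) = 32*exp(-1) + 1140*exp(-2) + 29609/60
F(4) = 27400*exp(-1) + 13477999/180 + 18972000*exp(-2)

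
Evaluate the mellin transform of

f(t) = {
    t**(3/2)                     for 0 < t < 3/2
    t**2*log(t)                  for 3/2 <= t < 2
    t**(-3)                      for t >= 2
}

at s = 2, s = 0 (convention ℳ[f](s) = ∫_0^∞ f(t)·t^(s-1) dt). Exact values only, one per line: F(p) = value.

undo the shared t-power: sqrt(t) on [0, 3/2); t*log(t) on [3/2, 2); t**(-4) on [2, ∞)
split f at 3/2, 2: ℳ[f](s) collects 3 kernel integrals
over [0, 3/2), the kernel integral of t**(3/2) enters the sum
piece [3/2, 2): integrate t**2*log(t) against the kernel
over [2, ∞), the kernel integral of t**(-3) enters the sum

F(2) = -81*log(3)/64 - 47/256 + 27*sqrt(6)/56 + 337*log(2)/64
F(0) = -9*log(3)/8 - 19/48 + sqrt(6)/2 + 25*log(2)/8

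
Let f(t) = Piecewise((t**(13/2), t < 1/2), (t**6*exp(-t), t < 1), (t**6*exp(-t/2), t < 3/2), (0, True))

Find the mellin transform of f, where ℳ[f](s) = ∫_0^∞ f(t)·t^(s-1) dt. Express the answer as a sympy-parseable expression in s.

reversing the shared t-power: t**(9/2) on [0, 1/2); t**4*exp(-t) on [1/2, 1); t**4*exp(-t/2) on [1, 3/2)
invert the shared t-power to get t**(5/2) on [0, 1/2); t**2*exp(-t) on [1/2, 1); t**2*exp(-t/2) on [1, 3/2)
the shared t-power comes off first: sqrt(t) on [0, 1/2); exp(-t) on [1/2, 1); exp(-t/2) on [1, 3/2)
decompose at 1/2, 1; ℳ[f](s) sums the 3 pieces' integrals
between 0 and 1/2 the integrand is t**(13/2)·t^(s-1)
piece [1/2, 1): integrate t**6*exp(-t) against the kernel
on [1, 3/2): add ∫ t**6*exp(-t/2)·t^(s-1) dt

(4096*2**(2*s)*(2*s + 13)*uppergamma(s + 6, 1/2) - 4096*2**(2*s)*(2*s + 13)*uppergamma(s + 6, 3/4) + 64*2**s*(2*s + 13)*uppergamma(s + 6, 1/2) - 64*2**s*(2*s + 13)*uppergamma(s + 6, 1) + sqrt(2))/(64*2**s*(2*s + 13))
  Re(s) > -13/2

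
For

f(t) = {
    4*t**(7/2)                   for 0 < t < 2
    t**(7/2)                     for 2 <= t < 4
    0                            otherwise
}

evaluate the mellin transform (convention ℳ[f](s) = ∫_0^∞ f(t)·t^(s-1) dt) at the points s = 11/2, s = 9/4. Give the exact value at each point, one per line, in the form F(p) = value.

treat the 2 regions marked off by 2 separately and sum
segment 0 to 2 holds 4*t**(7/2); add its integral
on [2, 4) integrate f = t**(7/2) against the kernel

F(11/2) = 263680/9
F(9/4) = 384*2**(3/4)/23 + 8192*sqrt(2)/23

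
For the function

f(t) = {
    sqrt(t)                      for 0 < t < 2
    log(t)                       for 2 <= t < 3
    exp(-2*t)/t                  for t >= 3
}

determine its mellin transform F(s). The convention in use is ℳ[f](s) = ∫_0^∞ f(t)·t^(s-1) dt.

strip the shared t-power: t**(3/2) on [0, 2); t*log(t) on [2, 3); exp(-2*t) on [3, ∞)
integrate the 3 segments split at 2, 3, then add the results
∫ sqrt(t)·t^(s-1) over [0, 2)
∫ log(t)·t^(s-1) over [2, 3)
between 3 and ∞ the integrand is exp(-2*t)/t·t^(s-1)

(-12**s*s**2*log(4) + 2*12**s*sqrt(2)*s**2 - 12**s*s*log(2) + 2*12**s*s + 12**s + 2*18**s*s**2*log(3) - 2*18**s*s + 18**s*s*log(3) - 18**s + 4*3**s*s**3*uppergamma(s - 1, 6) + 2*3**s*s**2*uppergamma(s - 1, 6))/(6**s*s**2*(2*s + 1))
  Re(s) > -1/2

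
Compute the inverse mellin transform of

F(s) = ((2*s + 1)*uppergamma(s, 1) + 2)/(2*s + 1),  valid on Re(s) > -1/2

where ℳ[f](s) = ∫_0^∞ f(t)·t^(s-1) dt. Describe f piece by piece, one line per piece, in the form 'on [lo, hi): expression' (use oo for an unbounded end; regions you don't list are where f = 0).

on [0, 1): sqrt(t)
on [1, oo): exp(-t)

treat the 2 regions marked off by 1 separately and sum
on [0, 1): add ∫ sqrt(t)·t^(s-1) dt
segment [1, ∞) carries exp(-t); integrate it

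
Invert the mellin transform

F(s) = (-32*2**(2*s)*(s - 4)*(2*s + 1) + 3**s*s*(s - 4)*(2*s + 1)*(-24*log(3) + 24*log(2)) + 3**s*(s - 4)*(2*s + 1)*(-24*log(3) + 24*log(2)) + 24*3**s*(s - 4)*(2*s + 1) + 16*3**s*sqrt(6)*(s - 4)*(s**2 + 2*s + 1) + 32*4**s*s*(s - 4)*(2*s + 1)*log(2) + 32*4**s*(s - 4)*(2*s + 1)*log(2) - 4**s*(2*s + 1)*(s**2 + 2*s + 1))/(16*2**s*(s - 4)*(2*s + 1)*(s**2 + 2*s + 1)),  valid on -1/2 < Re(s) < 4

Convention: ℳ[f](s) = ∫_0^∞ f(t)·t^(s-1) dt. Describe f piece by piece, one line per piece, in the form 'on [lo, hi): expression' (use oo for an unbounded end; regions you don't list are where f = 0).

on [0, 3/2): sqrt(t)
on [3/2, 2): t*log(t)
on [2, oo): t**(-4)

along the cuts 3/2, 2, ℳ[f](s) splits into 3 integrals
on [0, 3/2): add ∫ sqrt(t)·t^(s-1) dt
∫ t*log(t)·t^(s-1) over [3/2, 2)
on [2, ∞) integrate f = t**(-4) against the kernel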